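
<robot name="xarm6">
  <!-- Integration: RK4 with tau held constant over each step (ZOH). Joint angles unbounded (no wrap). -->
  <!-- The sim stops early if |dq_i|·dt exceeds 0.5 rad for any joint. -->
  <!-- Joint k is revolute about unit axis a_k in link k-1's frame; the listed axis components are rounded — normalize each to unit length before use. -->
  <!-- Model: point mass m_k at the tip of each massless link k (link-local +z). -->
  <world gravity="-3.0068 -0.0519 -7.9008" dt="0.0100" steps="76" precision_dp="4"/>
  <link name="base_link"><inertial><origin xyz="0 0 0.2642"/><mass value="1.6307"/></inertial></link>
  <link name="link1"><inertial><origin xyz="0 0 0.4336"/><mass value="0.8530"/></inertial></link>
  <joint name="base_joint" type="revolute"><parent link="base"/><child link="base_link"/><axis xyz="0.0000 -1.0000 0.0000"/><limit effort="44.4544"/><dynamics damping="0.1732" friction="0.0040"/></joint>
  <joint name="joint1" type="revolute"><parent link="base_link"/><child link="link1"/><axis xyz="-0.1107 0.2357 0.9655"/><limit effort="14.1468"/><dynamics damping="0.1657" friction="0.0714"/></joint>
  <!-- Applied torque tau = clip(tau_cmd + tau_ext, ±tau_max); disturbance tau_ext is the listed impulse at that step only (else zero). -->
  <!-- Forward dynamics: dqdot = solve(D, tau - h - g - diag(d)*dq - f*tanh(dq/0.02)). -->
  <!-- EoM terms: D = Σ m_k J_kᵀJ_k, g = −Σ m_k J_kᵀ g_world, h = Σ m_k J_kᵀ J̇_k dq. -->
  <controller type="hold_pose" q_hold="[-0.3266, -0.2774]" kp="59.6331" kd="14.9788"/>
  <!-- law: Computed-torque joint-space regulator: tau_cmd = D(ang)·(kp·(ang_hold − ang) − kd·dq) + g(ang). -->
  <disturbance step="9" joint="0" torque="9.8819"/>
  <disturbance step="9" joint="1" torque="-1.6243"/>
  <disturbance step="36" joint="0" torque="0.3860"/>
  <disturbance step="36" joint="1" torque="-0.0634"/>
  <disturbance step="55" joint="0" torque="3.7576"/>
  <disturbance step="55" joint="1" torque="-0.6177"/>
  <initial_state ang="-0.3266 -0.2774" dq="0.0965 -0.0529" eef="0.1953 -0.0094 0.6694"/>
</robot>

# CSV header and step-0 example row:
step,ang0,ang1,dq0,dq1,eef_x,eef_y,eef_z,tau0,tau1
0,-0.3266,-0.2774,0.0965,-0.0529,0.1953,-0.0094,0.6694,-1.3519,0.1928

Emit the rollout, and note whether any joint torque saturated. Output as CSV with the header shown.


step,ang0,ang1,dq0,dq1,eef_x,eef_y,eef_z,tau0,tau1
1,-0.3256,-0.2773,0.0795,-0.0624,0.1947,-0.0094,0.6696,-1.2653,0.1820
2,-0.3248,-0.2772,0.0652,-0.0654,0.1942,-0.0094,0.6697,-1.1872,0.1721
3,-0.3241,-0.2772,0.0529,-0.0659,0.1937,-0.0094,0.6699,-1.1168,0.1631
4,-0.3236,-0.2772,0.0421,-0.0654,0.1933,-0.0094,0.6700,-1.0535,0.1550
5,-0.3231,-0.2771,0.0327,-0.0646,0.1930,-0.0094,0.6701,-0.9965,0.1477
6,-0.3228,-0.2771,0.0245,-0.0636,0.1928,-0.0094,0.6701,-0.9453,0.1411
7,-0.3225,-0.2770,0.0173,-0.0626,0.1926,-0.0094,0.6702,-0.8994,0.1352
8,-0.3222,-0.2769,0.0111,-0.0617,0.1924,-0.0094,0.6702,-0.8582,0.1299
9,-0.3221,-0.2769,0.0058,-0.0608,0.1923,-0.0094,0.6703,9.0607,-1.4991
10,-0.3217,-0.2823,0.0790,-0.9304,0.1915,-0.0095,0.6705,-2.3038,0.3459
11,-0.3206,-0.2875,0.1387,-0.1907,0.1902,-0.0096,0.6708,-2.1138,0.2946
12,-0.3192,-0.2882,0.1208,-0.1014,0.1892,-0.0096,0.6711,-1.9423,0.2694
13,-0.3180,-0.2884,0.0979,-0.0795,0.1884,-0.0096,0.6714,-1.7879,0.2490
14,-0.3170,-0.2884,0.0768,-0.0691,0.1877,-0.0096,0.6715,-1.6490,0.2309
15,-0.3163,-0.2884,0.0578,-0.0636,0.1872,-0.0096,0.6717,-1.5241,0.2148
16,-0.3157,-0.2883,0.0412,-0.0603,0.1868,-0.0096,0.6718,-1.4119,0.2004
17,-0.3152,-0.2882,0.0266,-0.0580,0.1865,-0.0096,0.6719,-1.3113,0.1875
18,-0.3150,-0.2881,0.0141,-0.0560,0.1864,-0.0096,0.6719,-1.2211,0.1760
19,-0.3148,-0.2879,0.0033,-0.0543,0.1863,-0.0096,0.6719,-1.1403,0.1658
20,-0.3147,-0.2877,-0.0059,-0.0529,0.1862,-0.0096,0.6719,-1.0681,0.1566
21,-0.3147,-0.2876,-0.0137,-0.0516,0.1863,-0.0096,0.6719,-1.0036,0.1484
22,-0.3148,-0.2874,-0.0203,-0.0505,0.1863,-0.0096,0.6719,-0.9461,0.1411
23,-0.3149,-0.2872,-0.0259,-0.0496,0.1864,-0.0096,0.6719,-0.8947,0.1346
24,-0.3151,-0.2869,-0.0305,-0.0489,0.1866,-0.0096,0.6718,-0.8489,0.1289
25,-0.3154,-0.2867,-0.0342,-0.0484,0.1868,-0.0095,0.6718,-0.8081,0.1237
26,-0.3156,-0.2865,-0.0373,-0.0480,0.1870,-0.0095,0.6717,-0.7718,0.1192
27,-0.3159,-0.2863,-0.0397,-0.0477,0.1872,-0.0095,0.6717,-0.7395,0.1152
28,-0.3162,-0.2861,-0.0415,-0.0475,0.1874,-0.0095,0.6716,-0.7109,0.1116
29,-0.3166,-0.2858,-0.0429,-0.0474,0.1877,-0.0095,0.6715,-0.6855,0.1084
30,-0.3169,-0.2856,-0.0438,-0.0473,0.1880,-0.0095,0.6715,-0.6630,0.1057
31,-0.3173,-0.2854,-0.0444,-0.0473,0.1882,-0.0095,0.6714,-0.6431,0.1032
32,-0.3176,-0.2851,-0.0447,-0.0474,0.1885,-0.0095,0.6713,-0.6255,0.1011
33,-0.3180,-0.2849,-0.0447,-0.0475,0.1887,-0.0095,0.6713,-0.6100,0.0992
34,-0.3184,-0.2847,-0.0445,-0.0476,0.1890,-0.0095,0.6712,-0.5964,0.0975
35,-0.3187,-0.2845,-0.0441,-0.0478,0.1893,-0.0095,0.6711,-0.5845,0.0961
36,-0.3191,-0.2843,-0.0435,-0.0480,0.1895,-0.0095,0.6710,-0.1880,0.0314
37,-0.3194,-0.2843,-0.0409,-0.0912,0.1898,-0.0095,0.6710,-0.6241,0.1029
38,-0.3197,-0.2843,-0.0381,-0.0662,0.1899,-0.0095,0.6709,-0.6099,0.1002
39,-0.3200,-0.2842,-0.0369,-0.0559,0.1902,-0.0095,0.6709,-0.5974,0.0983
40,-0.3203,-0.2841,-0.0362,-0.0518,0.1904,-0.0095,0.6708,-0.5863,0.0968
41,-0.3205,-0.2839,-0.0358,-0.0503,0.1906,-0.0095,0.6707,-0.5766,0.0955
42,-0.3208,-0.2837,-0.0353,-0.0498,0.1908,-0.0095,0.6707,-0.5681,0.0945
43,-0.3211,-0.2835,-0.0348,-0.0498,0.1910,-0.0095,0.6706,-0.5607,0.0936
44,-0.3213,-0.2833,-0.0342,-0.0499,0.1912,-0.0095,0.6706,-0.5542,0.0928
45,-0.3216,-0.2831,-0.0335,-0.0500,0.1913,-0.0095,0.6705,-0.5486,0.0921
46,-0.3218,-0.2829,-0.0328,-0.0502,0.1915,-0.0095,0.6705,-0.5437,0.0915
47,-0.3220,-0.2827,-0.0321,-0.0504,0.1917,-0.0095,0.6704,-0.5395,0.0910
48,-0.3223,-0.2825,-0.0313,-0.0507,0.1919,-0.0095,0.6704,-0.5360,0.0906
49,-0.3225,-0.2823,-0.0304,-0.0509,0.1920,-0.0095,0.6703,-0.5329,0.0903
50,-0.3227,-0.2821,-0.0296,-0.0511,0.1922,-0.0095,0.6703,-0.5303,0.0899
51,-0.3229,-0.2819,-0.0288,-0.0514,0.1924,-0.0095,0.6702,-0.5281,0.0897
52,-0.3231,-0.2817,-0.0279,-0.0516,0.1925,-0.0095,0.6702,-0.5263,0.0895
53,-0.3233,-0.2816,-0.0271,-0.0518,0.1927,-0.0095,0.6702,-0.5248,0.0893
54,-0.3235,-0.2814,-0.0262,-0.0521,0.1928,-0.0094,0.6701,-0.5236,0.0892
55,-0.3236,-0.2812,-0.0254,-0.0523,0.1929,-0.0094,0.6701,3.2350,-0.5286
56,-0.3237,-0.2827,0.0234,-0.2366,0.1928,-0.0095,0.6701,-1.0982,0.1687
57,-0.3233,-0.2835,0.0373,-0.0439,0.1924,-0.0095,0.6702,-1.0361,0.1535
58,-0.3229,-0.2832,0.0271,-0.0533,0.1922,-0.0095,0.6703,-0.9801,0.1467
59,-0.3226,-0.2831,0.0188,-0.0562,0.1920,-0.0095,0.6703,-0.9299,0.1404
60,-0.3223,-0.2830,0.0119,-0.0569,0.1919,-0.0095,0.6704,-0.8849,0.1347
61,-0.3221,-0.2828,0.0060,-0.0566,0.1917,-0.0095,0.6704,-0.8446,0.1295
62,-0.3220,-0.2827,0.0010,-0.0561,0.1917,-0.0095,0.6704,-0.8084,0.1249
63,-0.3219,-0.2826,-0.0033,-0.0556,0.1916,-0.0095,0.6704,-0.7761,0.1208
64,-0.3219,-0.2824,-0.0070,-0.0551,0.1916,-0.0095,0.6704,-0.7473,0.1171
65,-0.3219,-0.2823,-0.0101,-0.0546,0.1916,-0.0095,0.6704,-0.7214,0.1138
66,-0.3219,-0.2821,-0.0128,-0.0543,0.1917,-0.0095,0.6704,-0.6984,0.1109
67,-0.3220,-0.2819,-0.0150,-0.0540,0.1917,-0.0095,0.6704,-0.6779,0.1083
68,-0.3220,-0.2818,-0.0168,-0.0537,0.1918,-0.0095,0.6704,-0.6596,0.1060
69,-0.3221,-0.2816,-0.0183,-0.0535,0.1919,-0.0095,0.6704,-0.6433,0.1039
70,-0.3222,-0.2815,-0.0195,-0.0534,0.1920,-0.0094,0.6704,-0.6288,0.1021
71,-0.3223,-0.2813,-0.0204,-0.0533,0.1921,-0.0094,0.6703,-0.6159,0.1004
72,-0.3225,-0.2811,-0.0212,-0.0533,0.1922,-0.0094,0.6703,-0.6045,0.0990
73,-0.3226,-0.2810,-0.0217,-0.0533,0.1923,-0.0094,0.6703,-0.5944,0.0977
74,-0.3227,-0.2808,-0.0221,-0.0533,0.1924,-0.0094,0.6702,-0.5854,0.0966
75,-0.3229,-0.2806,-0.0223,-0.0533,0.1925,-0.0094,0.6702,-0.5775,0.0956
76,-0.3230,-0.2805,-0.0224,-0.0534,0.1926,-0.0094,0.6702,,
# any joint saturated: no


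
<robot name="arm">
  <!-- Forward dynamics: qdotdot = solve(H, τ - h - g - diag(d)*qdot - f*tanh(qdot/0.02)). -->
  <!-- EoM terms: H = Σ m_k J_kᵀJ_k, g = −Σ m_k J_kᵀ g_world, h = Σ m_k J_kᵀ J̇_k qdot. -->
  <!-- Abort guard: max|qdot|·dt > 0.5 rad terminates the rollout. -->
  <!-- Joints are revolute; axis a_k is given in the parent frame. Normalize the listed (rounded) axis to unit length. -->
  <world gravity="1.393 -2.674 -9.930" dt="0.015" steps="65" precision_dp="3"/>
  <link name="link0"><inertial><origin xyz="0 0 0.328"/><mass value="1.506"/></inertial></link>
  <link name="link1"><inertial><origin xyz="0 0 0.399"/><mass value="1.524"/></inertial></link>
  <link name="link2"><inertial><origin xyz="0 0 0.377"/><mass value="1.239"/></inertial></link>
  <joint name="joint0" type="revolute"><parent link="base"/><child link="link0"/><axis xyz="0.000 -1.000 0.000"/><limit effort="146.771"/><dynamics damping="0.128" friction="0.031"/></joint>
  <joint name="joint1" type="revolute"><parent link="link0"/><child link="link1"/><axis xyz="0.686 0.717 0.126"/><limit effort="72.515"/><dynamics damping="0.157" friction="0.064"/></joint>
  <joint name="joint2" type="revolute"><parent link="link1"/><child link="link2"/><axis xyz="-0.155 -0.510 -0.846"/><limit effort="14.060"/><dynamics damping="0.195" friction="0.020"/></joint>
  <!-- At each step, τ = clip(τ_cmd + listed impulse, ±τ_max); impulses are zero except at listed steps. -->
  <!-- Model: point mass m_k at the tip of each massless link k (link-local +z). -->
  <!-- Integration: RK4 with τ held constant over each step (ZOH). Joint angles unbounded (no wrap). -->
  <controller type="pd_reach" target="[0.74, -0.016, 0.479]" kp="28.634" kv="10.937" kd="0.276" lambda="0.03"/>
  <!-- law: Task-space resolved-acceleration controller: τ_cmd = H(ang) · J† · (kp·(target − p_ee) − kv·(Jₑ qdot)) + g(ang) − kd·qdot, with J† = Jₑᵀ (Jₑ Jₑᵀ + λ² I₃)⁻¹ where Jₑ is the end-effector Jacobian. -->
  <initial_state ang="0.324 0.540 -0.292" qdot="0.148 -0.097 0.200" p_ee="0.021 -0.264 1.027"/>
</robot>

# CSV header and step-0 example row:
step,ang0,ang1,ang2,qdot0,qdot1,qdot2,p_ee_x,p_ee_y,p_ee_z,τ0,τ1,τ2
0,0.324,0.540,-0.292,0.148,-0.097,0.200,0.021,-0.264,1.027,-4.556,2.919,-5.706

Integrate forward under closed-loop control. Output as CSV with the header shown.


step,ang0,ang1,ang2,qdot0,qdot1,qdot2,p_ee_x,p_ee_y,p_ee_z,τ0,τ1,τ2
1,0.330,0.540,-0.317,0.585,0.054,-3.370,0.020,-0.263,1.027,-2.550,0.944,-3.797
2,0.341,0.542,-0.382,0.895,0.320,-5.240,0.022,-0.261,1.024,-3.702,0.716,-2.778
3,0.356,0.550,-0.467,1.109,0.665,-6.048,0.028,-0.259,1.019,-6.324,1.158,-2.248
4,0.373,0.562,-0.559,1.239,1.029,-6.240,0.034,-0.257,1.012,-9.031,1.578,-1.962
5,0.392,0.580,-0.651,1.300,1.370,-6.099,0.042,-0.255,1.004,-11.138,1.701,-1.785
6,0.412,0.603,-0.740,1.306,1.671,-5.791,0.051,-0.254,0.995,-12.468,1.490,-1.656
7,0.431,0.630,-0.824,1.272,1.924,-5.409,0.060,-0.252,0.985,-13.074,0.997,-1.548
8,0.450,0.660,-0.902,1.208,2.128,-5.000,0.071,-0.250,0.975,-13.080,0.292,-1.453
9,0.467,0.694,-0.974,1.122,2.287,-4.591,0.083,-0.249,0.963,-12.620,-0.562,-1.372
10,0.483,0.729,-1.040,1.021,2.403,-4.194,0.096,-0.248,0.952,-11.810,-1.512,-1.305
11,0.498,0.765,-1.100,0.908,2.480,-3.818,0.109,-0.246,0.939,-10.745,-2.518,-1.254
12,0.511,0.803,-1.155,0.787,2.521,-3.465,0.124,-0.245,0.927,-9.502,-3.552,-1.219
13,0.521,0.841,-1.204,0.661,2.530,-3.139,0.139,-0.244,0.914,-8.143,-4.587,-1.200
14,0.530,0.879,-1.249,0.531,2.511,-2.842,0.154,-0.243,0.901,-6.717,-5.607,-1.195
15,0.537,0.916,-1.290,0.399,2.466,-2.574,0.171,-0.241,0.888,-5.262,-6.597,-1.203
16,0.542,0.952,-1.326,0.266,2.399,-2.336,0.188,-0.240,0.875,-3.809,-7.546,-1.221
17,0.545,0.988,-1.360,0.134,2.313,-2.127,0.205,-0.238,0.861,-2.381,-8.445,-1.247
18,0.546,1.022,-1.390,0.003,2.211,-1.947,0.222,-0.236,0.848,-0.998,-9.287,-1.280
19,0.545,1.054,-1.418,-0.123,2.098,-1.795,0.240,-0.234,0.835,0.321,-10.069,-1.317
20,0.543,1.085,-1.444,-0.247,1.975,-1.668,0.257,-0.231,0.821,1.574,-10.788,-1.358
21,0.538,1.113,-1.469,-0.365,1.844,-1.564,0.275,-0.229,0.808,2.759,-11.441,-1.401
22,0.532,1.140,-1.491,-0.479,1.707,-1.480,0.292,-0.226,0.795,3.873,-12.030,-1.447
23,0.524,1.164,-1.513,-0.586,1.568,-1.415,0.310,-0.223,0.781,4.914,-12.556,-1.494
24,0.514,1.187,-1.534,-0.687,1.428,-1.364,0.327,-0.220,0.768,5.885,-13.021,-1.541
25,0.503,1.207,-1.554,-0.781,1.288,-1.325,0.344,-0.216,0.756,6.788,-13.428,-1.590
26,0.491,1.226,-1.574,-0.867,1.151,-1.297,0.360,-0.213,0.743,7.626,-13.780,-1.639
27,0.477,1.242,-1.593,-0.944,1.018,-1.275,0.376,-0.210,0.731,8.404,-14.082,-1.688
28,0.463,1.256,-1.612,-1.014,0.889,-1.260,0.392,-0.206,0.719,9.124,-14.337,-1.737
29,0.447,1.269,-1.631,-1.074,0.765,-1.248,0.407,-0.203,0.707,9.793,-14.550,-1.785
30,0.431,1.279,-1.649,-1.127,0.648,-1.238,0.421,-0.199,0.696,10.412,-14.725,-1.833
31,0.413,1.288,-1.668,-1.171,0.537,-1.229,0.436,-0.196,0.685,10.988,-14.866,-1.880
32,0.395,1.295,-1.686,-1.207,0.433,-1.220,0.449,-0.192,0.675,11.522,-14.978,-1.926
33,0.377,1.301,-1.705,-1.236,0.336,-1.211,0.463,-0.189,0.664,12.019,-15.063,-1.969
34,0.358,1.306,-1.723,-1.258,0.247,-1.200,0.475,-0.186,0.654,12.481,-15.126,-2.012
35,0.339,1.309,-1.741,-1.272,0.164,-1.189,0.488,-0.183,0.645,12.911,-15.169,-2.051
36,0.320,1.311,-1.758,-1.281,0.088,-1.176,0.500,-0.179,0.636,13.312,-15.195,-2.089
37,0.301,1.311,-1.776,-1.284,0.019,-1.161,0.511,-0.176,0.627,13.686,-15.208,-2.124
38,0.282,1.311,-1.793,-1.278,-0.038,-1.148,0.522,-0.173,0.618,14.034,-15.223,-2.157
39,0.263,1.310,-1.810,-1.267,-0.087,-1.133,0.532,-0.170,0.610,14.358,-15.233,-2.187
40,0.244,1.309,-1.827,-1.253,-0.132,-1.117,0.542,-0.167,0.602,14.661,-15.232,-2.215
41,0.225,1.306,-1.844,-1.236,-0.172,-1.100,0.552,-0.164,0.595,14.943,-15.221,-2.241
42,0.207,1.304,-1.860,-1.216,-0.208,-1.081,0.561,-0.162,0.588,15.207,-15.201,-2.264
43,0.189,1.300,-1.876,-1.194,-0.239,-1.062,0.570,-0.159,0.581,15.452,-15.174,-2.286
44,0.171,1.296,-1.892,-1.170,-0.267,-1.043,0.578,-0.156,0.574,15.682,-15.142,-2.305
45,0.154,1.292,-1.908,-1.144,-0.292,-1.023,0.586,-0.154,0.568,15.895,-15.106,-2.322
46,0.137,1.288,-1.923,-1.117,-0.312,-1.003,0.594,-0.151,0.562,16.094,-15.066,-2.338
47,0.120,1.283,-1.938,-1.088,-0.330,-0.982,0.602,-0.149,0.556,16.280,-15.023,-2.351
48,0.104,1.278,-1.952,-1.059,-0.345,-0.962,0.609,-0.146,0.551,16.453,-14.977,-2.363
49,0.089,1.273,-1.967,-1.030,-0.357,-0.942,0.615,-0.144,0.546,16.614,-14.930,-2.373
50,0.073,1.267,-1.981,-0.999,-0.366,-0.923,0.622,-0.141,0.541,16.764,-14.882,-2.382
51,0.059,1.262,-1.994,-0.969,-0.373,-0.903,0.628,-0.139,0.536,16.903,-14.832,-2.390
52,0.044,1.256,-2.008,-0.939,-0.379,-0.884,0.634,-0.137,0.532,17.034,-14.782,-2.396
53,0.030,1.250,-2.021,-0.909,-0.382,-0.866,0.639,-0.135,0.528,17.155,-14.732,-2.402
54,0.017,1.245,-2.034,-0.878,-0.384,-0.847,0.645,-0.132,0.524,17.268,-14.682,-2.406
55,0.004,1.239,-2.046,-0.849,-0.384,-0.829,0.650,-0.130,0.520,17.373,-14.632,-2.410
56,-0.008,1.233,-2.059,-0.819,-0.383,-0.812,0.654,-0.128,0.517,17.471,-14.582,-2.414
57,-0.021,1.227,-2.071,-0.791,-0.381,-0.795,0.659,-0.126,0.513,17.563,-14.533,-2.416
58,-0.032,1.222,-2.082,-0.763,-0.378,-0.778,0.663,-0.124,0.510,17.648,-14.484,-2.419
59,-0.043,1.216,-2.094,-0.735,-0.374,-0.762,0.668,-0.122,0.507,17.728,-14.436,-2.420
60,-0.054,1.210,-2.105,-0.708,-0.369,-0.747,0.672,-0.120,0.504,17.803,-14.389,-2.422
61,-0.065,1.205,-2.116,-0.682,-0.363,-0.731,0.675,-0.118,0.502,17.872,-14.343,-2.423
62,-0.075,1.200,-2.127,-0.656,-0.357,-0.717,0.679,-0.116,0.499,17.938,-14.297,-2.424
63,-0.084,1.194,-2.138,-0.632,-0.351,-0.702,0.682,-0.114,0.497,17.999,-14.253,-2.425
64,-0.094,1.189,-2.148,-0.608,-0.344,-0.688,0.686,-0.112,0.495,18.057,-14.210,-2.426
65,-0.103,1.184,-2.159,-0.585,-0.337,-0.675,0.689,-0.110,0.493,,,


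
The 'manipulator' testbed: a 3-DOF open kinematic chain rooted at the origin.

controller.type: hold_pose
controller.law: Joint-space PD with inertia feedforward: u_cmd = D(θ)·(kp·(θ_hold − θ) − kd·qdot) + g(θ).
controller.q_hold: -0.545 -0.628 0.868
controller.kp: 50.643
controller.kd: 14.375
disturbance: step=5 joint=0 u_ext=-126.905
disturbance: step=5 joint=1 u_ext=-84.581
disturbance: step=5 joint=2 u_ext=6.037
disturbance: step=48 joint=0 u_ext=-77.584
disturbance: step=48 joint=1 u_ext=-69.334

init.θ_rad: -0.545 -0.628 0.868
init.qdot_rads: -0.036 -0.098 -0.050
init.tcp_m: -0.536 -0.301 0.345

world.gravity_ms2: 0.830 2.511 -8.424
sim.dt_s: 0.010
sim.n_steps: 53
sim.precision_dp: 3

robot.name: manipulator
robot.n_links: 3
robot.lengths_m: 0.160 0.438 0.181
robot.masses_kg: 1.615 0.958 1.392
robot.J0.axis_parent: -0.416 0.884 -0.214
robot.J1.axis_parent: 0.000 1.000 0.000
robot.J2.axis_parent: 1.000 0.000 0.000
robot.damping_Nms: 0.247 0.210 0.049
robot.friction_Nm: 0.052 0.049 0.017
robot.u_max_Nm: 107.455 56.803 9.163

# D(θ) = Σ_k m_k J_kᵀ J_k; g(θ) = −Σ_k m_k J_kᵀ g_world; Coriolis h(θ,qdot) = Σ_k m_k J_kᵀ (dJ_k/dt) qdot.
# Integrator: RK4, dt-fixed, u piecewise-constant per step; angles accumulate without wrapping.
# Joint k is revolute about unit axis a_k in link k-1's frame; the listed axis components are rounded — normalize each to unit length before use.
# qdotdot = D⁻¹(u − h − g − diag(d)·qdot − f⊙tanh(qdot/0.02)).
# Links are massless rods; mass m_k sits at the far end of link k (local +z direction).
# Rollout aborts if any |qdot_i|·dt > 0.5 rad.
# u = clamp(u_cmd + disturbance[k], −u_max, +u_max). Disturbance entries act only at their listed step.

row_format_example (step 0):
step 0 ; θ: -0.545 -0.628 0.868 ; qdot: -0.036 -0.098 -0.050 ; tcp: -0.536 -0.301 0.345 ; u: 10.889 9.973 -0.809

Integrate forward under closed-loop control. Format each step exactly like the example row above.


step 1 ; θ: -0.545 -0.629 0.868 ; qdot: -0.031 -0.083 -0.039 ; tcp: -0.536 -0.301 0.345 ; u: 10.727 9.836 -0.811
step 2 ; θ: -0.546 -0.630 0.867 ; qdot: -0.026 -0.069 -0.030 ; tcp: -0.536 -0.301 0.344 ; u: 10.582 9.712 -0.812
step 3 ; θ: -0.546 -0.630 0.867 ; qdot: -0.023 -0.057 -0.023 ; tcp: -0.537 -0.301 0.344 ; u: 10.451 9.602 -0.813
step 4 ; θ: -0.546 -0.631 0.867 ; qdot: -0.019 -0.046 -0.016 ; tcp: -0.537 -0.301 0.343 ; u: 10.334 9.502 -0.814
step 5 ; θ: -0.546 -0.631 0.867 ; qdot: -0.016 -0.037 -0.012 ; tcp: -0.537 -0.301 0.343 ; u: -107.455 -56.803 5.223
step 6 ; θ: -0.555 -0.627 0.864 ; qdot: -1.775 0.860 -0.589 ; tcp: -0.538 -0.303 0.340 ; u: 27.390 19.064 -1.692
step 7 ; θ: -0.572 -0.619 0.858 ; qdot: -1.492 0.710 -0.506 ; tcp: -0.541 -0.307 0.334 ; u: 25.465 17.982 -1.582
step 8 ; θ: -0.585 -0.613 0.854 ; qdot: -1.242 0.579 -0.423 ; tcp: -0.543 -0.311 0.330 ; u: 23.735 17.006 -1.486
step 9 ; θ: -0.597 -0.608 0.850 ; qdot: -1.024 0.465 -0.344 ; tcp: -0.545 -0.313 0.326 ; u: 22.182 16.127 -1.401
step 10 ; θ: -0.606 -0.603 0.847 ; qdot: -0.832 0.367 -0.271 ; tcp: -0.547 -0.316 0.322 ; u: 20.786 15.333 -1.327
step 11 ; θ: -0.613 -0.600 0.844 ; qdot: -0.666 0.282 -0.206 ; tcp: -0.548 -0.318 0.319 ; u: 19.533 14.616 -1.262
step 12 ; θ: -0.619 -0.598 0.842 ; qdot: -0.522 0.210 -0.148 ; tcp: -0.549 -0.319 0.317 ; u: 18.408 13.970 -1.204
step 13 ; θ: -0.624 -0.596 0.841 ; qdot: -0.397 0.150 -0.098 ; tcp: -0.549 -0.320 0.315 ; u: 17.398 13.387 -1.152
step 14 ; θ: -0.627 -0.595 0.840 ; qdot: -0.289 0.099 -0.056 ; tcp: -0.550 -0.321 0.314 ; u: 16.492 12.861 -1.107
step 15 ; θ: -0.630 -0.594 0.840 ; qdot: -0.196 0.056 -0.021 ; tcp: -0.550 -0.322 0.313 ; u: 15.680 12.388 -1.066
step 16 ; θ: -0.631 -0.594 0.840 ; qdot: -0.118 0.022 0.005 ; tcp: -0.551 -0.322 0.312 ; u: 14.953 11.962 -1.028
step 17 ; θ: -0.632 -0.593 0.840 ; qdot: -0.053 -0.004 0.021 ; tcp: -0.551 -0.322 0.312 ; u: 14.301 11.575 -0.992
step 18 ; θ: -0.632 -0.594 0.840 ; qdot: -0.002 -0.020 0.028 ; tcp: -0.551 -0.322 0.311 ; u: 13.720 11.221 -0.959
step 19 ; θ: -0.632 -0.594 0.841 ; qdot: 0.037 -0.028 0.028 ; tcp: -0.551 -0.322 0.311 ; u: 13.211 10.902 -0.931
step 20 ; θ: -0.632 -0.594 0.841 ; qdot: 0.069 -0.033 0.027 ; tcp: -0.551 -0.322 0.311 ; u: 12.759 10.616 -0.905
step 21 ; θ: -0.631 -0.594 0.841 ; qdot: 0.096 -0.036 0.025 ; tcp: -0.551 -0.322 0.312 ; u: 12.356 10.360 -0.883
step 22 ; θ: -0.630 -0.595 0.841 ; qdot: 0.118 -0.039 0.023 ; tcp: -0.550 -0.322 0.312 ; u: 11.997 10.132 -0.863
step 23 ; θ: -0.628 -0.595 0.842 ; qdot: 0.136 -0.040 0.021 ; tcp: -0.550 -0.321 0.313 ; u: 11.676 9.928 -0.846
step 24 ; θ: -0.627 -0.596 0.842 ; qdot: 0.151 -0.041 0.019 ; tcp: -0.550 -0.321 0.313 ; u: 11.391 9.747 -0.831
step 25 ; θ: -0.625 -0.596 0.842 ; qdot: 0.163 -0.041 0.017 ; tcp: -0.550 -0.321 0.314 ; u: 11.137 9.586 -0.818
step 26 ; θ: -0.624 -0.596 0.842 ; qdot: 0.172 -0.041 0.015 ; tcp: -0.549 -0.320 0.315 ; u: 10.912 9.444 -0.807
step 27 ; θ: -0.622 -0.597 0.842 ; qdot: 0.179 -0.041 0.014 ; tcp: -0.549 -0.320 0.316 ; u: 10.712 9.318 -0.798
step 28 ; θ: -0.620 -0.597 0.842 ; qdot: 0.184 -0.041 0.012 ; tcp: -0.549 -0.319 0.317 ; u: 10.535 9.206 -0.790
step 29 ; θ: -0.618 -0.598 0.843 ; qdot: 0.187 -0.040 0.011 ; tcp: -0.548 -0.319 0.318 ; u: 10.379 9.108 -0.783
step 30 ; θ: -0.617 -0.598 0.843 ; qdot: 0.189 -0.039 0.011 ; tcp: -0.548 -0.318 0.319 ; u: 10.241 9.021 -0.778
step 31 ; θ: -0.615 -0.598 0.843 ; qdot: 0.190 -0.039 0.010 ; tcp: -0.548 -0.318 0.320 ; u: 10.119 8.945 -0.773
step 32 ; θ: -0.613 -0.599 0.843 ; qdot: 0.190 -0.038 0.010 ; tcp: -0.547 -0.317 0.321 ; u: 10.011 8.879 -0.769
step 33 ; θ: -0.611 -0.599 0.843 ; qdot: 0.188 -0.037 0.009 ; tcp: -0.547 -0.317 0.322 ; u: 9.917 8.821 -0.766
step 34 ; θ: -0.609 -0.600 0.843 ; qdot: 0.186 -0.036 0.009 ; tcp: -0.547 -0.316 0.323 ; u: 9.834 8.771 -0.764
step 35 ; θ: -0.607 -0.600 0.843 ; qdot: 0.184 -0.035 0.009 ; tcp: -0.546 -0.316 0.324 ; u: 9.762 8.727 -0.762
step 36 ; θ: -0.605 -0.600 0.843 ; qdot: 0.181 -0.034 0.009 ; tcp: -0.546 -0.315 0.324 ; u: 9.699 8.690 -0.760
step 37 ; θ: -0.604 -0.601 0.843 ; qdot: 0.177 -0.034 0.009 ; tcp: -0.546 -0.315 0.325 ; u: 9.645 8.658 -0.760
step 38 ; θ: -0.602 -0.601 0.843 ; qdot: 0.174 -0.033 0.009 ; tcp: -0.546 -0.315 0.326 ; u: 9.597 8.630 -0.759
step 39 ; θ: -0.600 -0.601 0.844 ; qdot: 0.170 -0.032 0.009 ; tcp: -0.545 -0.314 0.327 ; u: 9.557 8.608 -0.759
step 40 ; θ: -0.598 -0.602 0.844 ; qdot: 0.165 -0.031 0.009 ; tcp: -0.545 -0.314 0.328 ; u: 9.522 8.588 -0.759
step 41 ; θ: -0.597 -0.602 0.844 ; qdot: 0.161 -0.031 0.009 ; tcp: -0.545 -0.313 0.329 ; u: 9.492 8.573 -0.759
step 42 ; θ: -0.595 -0.602 0.844 ; qdot: 0.156 -0.030 0.010 ; tcp: -0.544 -0.313 0.330 ; u: 9.467 8.560 -0.759
step 43 ; θ: -0.594 -0.603 0.844 ; qdot: 0.152 -0.029 0.010 ; tcp: -0.544 -0.312 0.330 ; u: 9.445 8.549 -0.760
step 44 ; θ: -0.592 -0.603 0.844 ; qdot: 0.147 -0.029 0.010 ; tcp: -0.544 -0.312 0.331 ; u: 9.428 8.542 -0.761
step 45 ; θ: -0.591 -0.603 0.844 ; qdot: 0.142 -0.028 0.010 ; tcp: -0.543 -0.312 0.332 ; u: 9.413 8.536 -0.761
step 46 ; θ: -0.589 -0.603 0.844 ; qdot: 0.138 -0.028 0.010 ; tcp: -0.543 -0.311 0.333 ; u: 9.402 8.531 -0.762
step 47 ; θ: -0.588 -0.604 0.844 ; qdot: 0.133 -0.027 0.011 ; tcp: -0.543 -0.311 0.333 ; u: 9.392 8.529 -0.763
step 48 ; θ: -0.587 -0.604 0.844 ; qdot: 0.129 -0.027 0.011 ; tcp: -0.543 -0.311 0.334 ; u: -68.199 -56.803 -0.764
step 49 ; θ: -0.586 -0.608 0.843 ; qdot: -0.095 -0.838 -0.234 ; tcp: -0.544 -0.310 0.332 ; u: 20.755 18.103 -0.758
step 50 ; θ: -0.587 -0.616 0.841 ; qdot: -0.073 -0.710 -0.214 ; tcp: -0.546 -0.310 0.328 ; u: 19.525 17.073 -0.738
step 51 ; θ: -0.588 -0.623 0.839 ; qdot: -0.050 -0.600 -0.188 ; tcp: -0.548 -0.309 0.324 ; u: 18.419 16.149 -0.724
step 52 ; θ: -0.588 -0.628 0.837 ; qdot: -0.029 -0.505 -0.158 ; tcp: -0.550 -0.309 0.321 ; u: 17.423 15.319 -0.716
step 53 ; θ: -0.588 -0.633 0.836 ; qdot: -0.010 -0.423 -0.128 ; tcp: -0.551 -0.309 0.319


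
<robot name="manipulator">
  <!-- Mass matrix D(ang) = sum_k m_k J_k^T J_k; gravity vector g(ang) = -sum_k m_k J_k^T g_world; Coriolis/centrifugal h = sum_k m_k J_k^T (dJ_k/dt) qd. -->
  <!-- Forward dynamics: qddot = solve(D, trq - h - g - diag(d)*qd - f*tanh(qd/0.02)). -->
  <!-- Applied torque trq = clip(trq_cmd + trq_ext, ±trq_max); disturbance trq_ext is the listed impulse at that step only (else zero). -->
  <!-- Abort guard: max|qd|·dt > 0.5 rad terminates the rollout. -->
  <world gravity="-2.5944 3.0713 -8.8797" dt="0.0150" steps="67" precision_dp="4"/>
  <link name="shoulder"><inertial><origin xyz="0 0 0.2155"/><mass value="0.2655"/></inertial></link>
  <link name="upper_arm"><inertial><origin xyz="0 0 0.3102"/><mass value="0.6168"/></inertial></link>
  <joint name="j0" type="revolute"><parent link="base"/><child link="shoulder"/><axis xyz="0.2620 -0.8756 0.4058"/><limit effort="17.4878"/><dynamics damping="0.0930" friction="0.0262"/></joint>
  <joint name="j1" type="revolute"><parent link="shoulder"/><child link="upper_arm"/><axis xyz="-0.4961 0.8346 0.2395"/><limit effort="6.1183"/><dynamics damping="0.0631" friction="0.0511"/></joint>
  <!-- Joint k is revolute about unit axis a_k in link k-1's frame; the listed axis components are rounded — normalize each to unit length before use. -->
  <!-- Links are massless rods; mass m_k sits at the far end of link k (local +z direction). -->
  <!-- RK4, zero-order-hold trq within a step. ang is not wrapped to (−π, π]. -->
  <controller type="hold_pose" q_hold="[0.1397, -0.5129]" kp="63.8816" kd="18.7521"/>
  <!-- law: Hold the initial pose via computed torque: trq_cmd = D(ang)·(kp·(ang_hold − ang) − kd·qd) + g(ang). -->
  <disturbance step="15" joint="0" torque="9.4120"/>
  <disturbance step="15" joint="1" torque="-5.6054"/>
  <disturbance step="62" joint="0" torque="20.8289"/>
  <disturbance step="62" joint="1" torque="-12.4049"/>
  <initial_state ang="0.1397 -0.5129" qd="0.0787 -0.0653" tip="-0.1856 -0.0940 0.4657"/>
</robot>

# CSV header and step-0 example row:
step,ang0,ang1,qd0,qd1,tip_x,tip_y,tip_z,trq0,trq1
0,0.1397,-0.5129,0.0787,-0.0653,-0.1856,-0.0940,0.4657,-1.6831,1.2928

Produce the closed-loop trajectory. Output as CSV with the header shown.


step,ang0,ang1,qd0,qd1,tip_x,tip_y,tip_z,trq0,trq1
1,0.1410,-0.5133,0.0653,-0.0264,-0.1862,-0.0943,0.4654,-1.6029,1.2406
2,0.1419,-0.5135,0.0297,-0.0403,-0.1865,-0.0945,0.4652,-1.5419,1.2059
3,0.1424,-0.5136,0.0167,-0.0297,-0.1868,-0.0946,0.4650,-1.4981,1.1787
4,0.1428,-0.5137,0.0050,-0.0261,-0.1869,-0.0947,0.4649,-1.4664,1.1593
5,0.1430,-0.5137,-0.0045,-0.0256,-0.1870,-0.0948,0.4649,-1.4430,1.1452
6,0.1432,-0.5137,-0.0108,-0.0242,-0.1871,-0.0948,0.4649,-1.4257,1.1347
7,0.1432,-0.5136,-0.0145,-0.0221,-0.1871,-0.0948,0.4649,-1.4129,1.1268
8,0.1433,-0.5135,-0.0168,-0.0202,-0.1871,-0.0948,0.4649,-1.4034,1.1208
9,0.1432,-0.5134,-0.0184,-0.0188,-0.1870,-0.0948,0.4649,-1.3963,1.1162
10,0.1432,-0.5133,-0.0193,-0.0178,-0.1870,-0.0948,0.4649,-1.3910,1.1128
11,0.1432,-0.5131,-0.0199,-0.0171,-0.1869,-0.0947,0.4650,-1.3871,1.1102
12,0.1431,-0.5130,-0.0202,-0.0167,-0.1869,-0.0947,0.4650,-1.3842,1.1082
13,0.1431,-0.5128,-0.0203,-0.0165,-0.1868,-0.0947,0.4651,-1.3820,1.1067
14,0.1430,-0.5127,-0.0204,-0.0165,-0.1868,-0.0947,0.4651,-1.3804,1.1056
15,0.1429,-0.5125,-0.0203,-0.0167,-0.1867,-0.0946,0.4651,8.0328,-4.5007
16,0.1501,-0.5128,0.9359,-0.0918,-0.1894,-0.0961,0.4637,-4.0893,2.7260
17,0.1621,-0.5139,0.6638,-0.0484,-0.1940,-0.0986,0.4612,-3.4410,2.3330
18,0.1705,-0.5144,0.4571,-0.0189,-0.1972,-0.1003,0.4595,-2.9444,2.0321
19,0.1761,-0.5146,0.2897,-0.0177,-0.1993,-0.1015,0.4583,-2.5644,1.8044
20,0.1796,-0.5147,0.1561,-0.0321,-0.2006,-0.1022,0.4576,-2.2738,1.6322
21,0.1814,-0.5149,0.0590,-0.0399,-0.2013,-0.1026,0.4572,-2.0517,1.5006
22,0.1821,-0.5151,-0.0022,-0.0305,-0.2015,-0.1027,0.4570,-1.8839,1.3997
23,0.1820,-0.5151,-0.0421,-0.0196,-0.2015,-0.1027,0.4570,-1.7610,1.3252
24,0.1815,-0.5148,-0.0591,0.0046,-0.2012,-0.1026,0.4572,-1.6712,1.2687
25,0.1806,-0.5145,-0.0740,0.0141,-0.2009,-0.1024,0.4574,-1.6058,1.2285
26,0.1793,-0.5145,-0.0768,0.0318,-0.2004,-0.1021,0.4577,-1.5564,1.1972
27,0.1779,-0.5142,-0.0767,0.0458,-0.1998,-0.1018,0.4580,-1.5186,1.1731
28,0.1765,-0.5139,-0.0846,0.0402,-0.1993,-0.1015,0.4583,-1.4898,1.1566
29,0.1750,-0.5136,-0.0845,0.0432,-0.1987,-0.1011,0.4587,-1.4680,1.1433
30,0.1736,-0.5133,-0.0851,0.0415,-0.1981,-0.1008,0.4590,-1.4514,1.1336
31,0.1721,-0.5130,-0.0827,0.0424,-0.1975,-0.1005,0.4594,-1.4388,1.1260
32,0.1707,-0.5127,-0.0801,0.0419,-0.1969,-0.1002,0.4597,-1.4293,1.1204
33,0.1693,-0.5124,-0.0764,0.0422,-0.1964,-0.0999,0.4601,-1.4221,1.1161
34,0.1680,-0.5121,-0.0725,0.0421,-0.1958,-0.0996,0.4604,-1.4167,1.1129
35,0.1668,-0.5118,-0.0681,0.0422,-0.1953,-0.0993,0.4607,-1.4127,1.1104
36,0.1656,-0.5115,-0.0638,0.0422,-0.1948,-0.0990,0.4610,-1.4097,1.1086
37,0.1644,-0.5112,-0.0593,0.0422,-0.1943,-0.0988,0.4612,-1.4074,1.1072
38,0.1634,-0.5109,-0.0550,0.0421,-0.1939,-0.0985,0.4615,-1.4058,1.1061
39,0.1624,-0.5106,-0.0509,0.0419,-0.1935,-0.0983,0.4617,-1.4045,1.1052
40,0.1614,-0.5103,-0.0469,0.0416,-0.1931,-0.0981,0.4620,-1.4034,1.1045
41,0.1606,-0.5100,-0.0433,0.0412,-0.1927,-0.0978,0.4622,-1.4026,1.1039
42,0.1597,-0.5098,-0.0400,0.0405,-0.1923,-0.0977,0.4624,-1.4017,1.1034
43,0.1590,-0.5095,-0.0372,0.0395,-0.1920,-0.0975,0.4626,-1.4007,1.1028
44,0.1582,-0.5093,-0.0348,0.0381,-0.1916,-0.0973,0.4628,-1.3997,1.1022
45,0.1575,-0.5091,-0.0328,0.0366,-0.1913,-0.0971,0.4630,-1.3984,1.1016
46,0.1568,-0.5089,-0.0310,0.0350,-0.1910,-0.0970,0.4631,-1.3971,1.1009
47,0.1561,-0.5087,-0.0294,0.0334,-0.1908,-0.0968,0.4633,-1.3956,1.1003
48,0.1555,-0.5086,-0.0279,0.0319,-0.1905,-0.0967,0.4634,-1.3943,1.0996
49,0.1549,-0.5085,-0.0264,0.0305,-0.1903,-0.0965,0.4636,-1.3929,1.0990
50,0.1543,-0.5084,-0.0249,0.0293,-0.1900,-0.0964,0.4637,-1.3917,1.0984
51,0.1537,-0.5083,-0.0234,0.0283,-0.1898,-0.0963,0.4638,-1.3906,1.0980
52,0.1531,-0.5083,-0.0220,0.0274,-0.1896,-0.0962,0.4639,-1.3896,1.0975
53,0.1526,-0.5082,-0.0205,0.0266,-0.1894,-0.0961,0.4641,-1.3886,1.0972
54,0.1521,-0.5082,-0.0190,0.0259,-0.1892,-0.0960,0.4642,-1.3878,1.0968
55,0.1516,-0.5082,-0.0176,0.0253,-0.1890,-0.0959,0.4643,-1.3871,1.0965
56,0.1511,-0.5081,-0.0161,0.0249,-0.1888,-0.0958,0.4643,-1.3864,1.0963
57,0.1507,-0.5081,-0.0147,0.0246,-0.1886,-0.0957,0.4644,-1.3858,1.0961
58,0.1503,-0.5081,-0.0133,0.0243,-0.1885,-0.0956,0.4645,-1.3852,1.0959
59,0.1498,-0.5081,-0.0119,0.0242,-0.1883,-0.0955,0.4646,-1.3846,1.0957
60,0.1495,-0.5081,-0.0106,0.0240,-0.1882,-0.0954,0.4647,-1.3842,1.0955
61,0.1491,-0.5081,-0.0093,0.0240,-0.1880,-0.0954,0.4647,-1.3837,1.0954
62,0.1487,-0.5082,-0.0081,0.0239,-0.1879,-0.0953,0.4648,17.4878,-6.1183
63,0.2044,-0.4390,7.3272,9.0761,-0.1935,-0.0982,0.4662,-6.7704,3.2412
64,0.2892,-0.3366,4.0460,4.6635,-0.2032,-0.1018,0.4665,-5.4229,2.7800
65,0.3343,-0.2872,2.0639,2.0682,-0.2096,-0.1038,0.4653,-4.4365,2.3686
66,0.3562,-0.2674,0.9216,0.6635,-0.2136,-0.1053,0.4639,-3.7029,2.0374
67,0.3649,-0.2633,0.2904,-0.0250,-0.2159,-0.1065,0.4627,,


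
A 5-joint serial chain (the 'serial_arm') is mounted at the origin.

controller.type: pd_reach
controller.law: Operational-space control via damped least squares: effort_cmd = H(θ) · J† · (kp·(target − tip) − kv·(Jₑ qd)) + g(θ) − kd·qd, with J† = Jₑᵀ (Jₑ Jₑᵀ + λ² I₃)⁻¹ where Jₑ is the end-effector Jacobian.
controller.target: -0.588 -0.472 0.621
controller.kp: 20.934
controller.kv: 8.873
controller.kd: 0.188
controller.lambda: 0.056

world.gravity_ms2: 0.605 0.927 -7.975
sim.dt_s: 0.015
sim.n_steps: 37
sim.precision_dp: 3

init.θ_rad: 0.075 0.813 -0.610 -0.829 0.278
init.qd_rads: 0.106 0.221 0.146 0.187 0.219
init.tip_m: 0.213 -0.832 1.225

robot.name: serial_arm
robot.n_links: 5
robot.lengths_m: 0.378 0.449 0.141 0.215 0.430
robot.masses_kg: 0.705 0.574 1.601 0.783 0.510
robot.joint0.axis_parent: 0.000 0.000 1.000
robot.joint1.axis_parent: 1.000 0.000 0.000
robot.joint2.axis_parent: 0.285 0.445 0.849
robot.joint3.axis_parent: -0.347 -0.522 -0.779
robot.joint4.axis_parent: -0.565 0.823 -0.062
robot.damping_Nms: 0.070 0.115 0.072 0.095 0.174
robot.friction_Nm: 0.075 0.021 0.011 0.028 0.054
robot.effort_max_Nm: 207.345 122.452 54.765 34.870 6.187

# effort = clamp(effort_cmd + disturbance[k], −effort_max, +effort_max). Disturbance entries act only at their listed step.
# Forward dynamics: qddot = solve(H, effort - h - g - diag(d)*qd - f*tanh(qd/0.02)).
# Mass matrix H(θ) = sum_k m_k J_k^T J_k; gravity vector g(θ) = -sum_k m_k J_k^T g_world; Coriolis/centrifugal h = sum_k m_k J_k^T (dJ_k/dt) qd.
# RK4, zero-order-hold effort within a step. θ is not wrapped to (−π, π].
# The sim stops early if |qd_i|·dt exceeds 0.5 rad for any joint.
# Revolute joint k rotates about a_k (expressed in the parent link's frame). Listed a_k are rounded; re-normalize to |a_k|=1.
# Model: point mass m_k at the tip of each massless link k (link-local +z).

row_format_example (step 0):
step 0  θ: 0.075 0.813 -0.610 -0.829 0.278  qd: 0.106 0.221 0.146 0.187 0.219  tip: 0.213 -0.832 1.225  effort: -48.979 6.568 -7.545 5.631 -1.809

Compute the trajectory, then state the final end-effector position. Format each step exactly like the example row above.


step 1  θ: 0.068 0.818 -0.607 -0.833 0.293  qd: -1.054 0.425 0.305 -0.694 1.693  tip: 0.214 -0.833 1.222  effort: -43.167 5.129 -6.690 5.148 -1.728
step 2  θ: 0.044 0.825 -0.596 -0.845 0.326  qd: -2.078 0.561 1.267 -0.890 2.721  tip: 0.210 -0.834 1.217  effort: -36.805 4.413 -5.828 4.427 -1.504
step 3  θ: 0.007 0.835 -0.573 -0.862 0.373  qd: -2.847 0.739 1.794 -1.248 3.511  tip: 0.202 -0.833 1.210  effort: -29.817 3.180 -4.849 3.692 -1.214
step 4  θ: -0.039 0.848 -0.543 -0.882 0.430  qd: -3.377 0.934 2.243 -1.504 4.010  tip: 0.190 -0.832 1.202  effort: -22.874 1.558 -3.878 2.936 -0.882
step 5  θ: -0.092 0.863 -0.508 -0.907 0.492  qd: -3.668 1.151 2.439 -1.754 4.281  tip: 0.175 -0.830 1.192  effort: -16.421 -0.347 -2.935 2.223 -0.548
step 6  θ: -0.148 0.882 -0.472 -0.935 0.557  qd: -3.753 1.373 2.472 -1.900 4.377  tip: 0.155 -0.827 1.180  effort: -10.705 -2.260 -2.059 1.562 -0.236
step 7  θ: -0.204 0.904 -0.435 -0.963 0.622  qd: -3.678 1.588 2.392 -1.879 4.368  tip: 0.133 -0.824 1.168  effort: -5.778 -4.115 -1.281 0.963 0.031
step 8  θ: -0.258 0.930 -0.400 -0.990 0.687  qd: -3.491 1.780 2.268 -1.661 4.301  tip: 0.107 -0.821 1.155  effort: -1.643 -6.006 -0.640 0.436 0.249
step 9  θ: -0.308 0.958 -0.367 -1.013 0.751  qd: -3.243 1.938 2.131 -1.314 4.193  tip: 0.079 -0.817 1.140  effort: 1.669 -8.082 -0.161 -0.001 0.421
step 10  θ: -0.355 0.988 -0.336 -1.030 0.813  qd: -2.972 2.060 1.985 -0.960 4.041  tip: 0.050 -0.813 1.126  effort: 4.143 -10.368 0.160 -0.334 0.557
step 11  θ: -0.397 1.019 -0.308 -1.042 0.872  qd: -2.706 2.144 1.829 -0.685 3.844  tip: 0.020 -0.808 1.110  effort: 5.848 -12.731 0.354 -0.571 0.668
step 12  θ: -0.436 1.052 -0.281 -1.051 0.928  qd: -2.456 2.196 1.674 -0.498 3.614  tip: -0.010 -0.804 1.093  effort: 6.933 -14.986 0.458 -0.734 0.757
step 13  θ: -0.471 1.085 -0.257 -1.058 0.980  qd: -2.228 2.219 1.530 -0.377 3.366  tip: -0.040 -0.800 1.076  effort: 7.553 -17.006 0.506 -0.845 0.827
step 14  θ: -0.503 1.118 -0.235 -1.063 1.029  qd: -2.023 2.217 1.402 -0.302 3.115  tip: -0.069 -0.796 1.058  effort: 7.843 -18.741 0.518 -0.920 0.879
step 15  θ: -0.532 1.151 -0.215 -1.067 1.073  qd: -1.841 2.196 1.290 -0.255 2.871  tip: -0.097 -0.792 1.040  effort: 7.901 -20.186 0.509 -0.969 0.916
step 16  θ: -0.558 1.184 -0.197 -1.071 1.115  qd: -1.680 2.160 1.190 -0.228 2.639  tip: -0.124 -0.789 1.022  effort: 7.801 -21.363 0.488 -1.001 0.939
step 17  θ: -0.582 1.216 -0.179 -1.074 1.153  qd: -1.537 2.111 1.103 -0.213 2.423  tip: -0.150 -0.785 1.004  effort: 7.596 -22.300 0.461 -1.019 0.949
step 18  θ: -0.604 1.247 -0.163 -1.077 1.187  qd: -1.411 2.053 1.026 -0.207 2.225  tip: -0.175 -0.781 0.986  effort: 7.323 -23.032 0.430 -1.027 0.950
step 19  θ: -0.625 1.277 -0.148 -1.080 1.219  qd: -1.299 1.989 0.957 -0.205 2.045  tip: -0.199 -0.776 0.968  effort: 7.009 -23.587 0.398 -1.028 0.941
step 20  θ: -0.643 1.307 -0.134 -1.083 1.249  qd: -1.200 1.919 0.896 -0.206 1.883  tip: -0.222 -0.772 0.950  effort: 6.673 -23.994 0.366 -1.023 0.926
step 21  θ: -0.661 1.335 -0.121 -1.086 1.276  qd: -1.111 1.847 0.842 -0.208 1.737  tip: -0.243 -0.768 0.933  effort: 6.327 -24.278 0.335 -1.014 0.905
step 22  θ: -0.677 1.362 -0.109 -1.089 1.301  qd: -1.032 1.772 0.792 -0.212 1.606  tip: -0.264 -0.763 0.916  effort: 5.982 -24.457 0.305 -1.001 0.879
step 23  θ: -0.692 1.388 -0.097 -1.092 1.324  qd: -0.961 1.696 0.748 -0.215 1.489  tip: -0.283 -0.759 0.900  effort: 5.643 -24.551 0.277 -0.986 0.849
step 24  θ: -0.706 1.413 -0.086 -1.095 1.346  qd: -0.897 1.620 0.707 -0.218 1.385  tip: -0.301 -0.754 0.884  effort: 5.316 -24.573 0.250 -0.969 0.816
step 25  θ: -0.719 1.437 -0.076 -1.098 1.366  qd: -0.839 1.544 0.671 -0.220 1.292  tip: -0.318 -0.749 0.869  effort: 5.002 -24.536 0.225 -0.951 0.782
step 26  θ: -0.731 1.459 -0.066 -1.101 1.384  qd: -0.786 1.469 0.637 -0.222 1.209  tip: -0.335 -0.744 0.854  effort: 4.705 -24.451 0.201 -0.932 0.745
step 27  θ: -0.742 1.481 -0.056 -1.105 1.402  qd: -0.739 1.395 0.605 -0.222 1.134  tip: -0.350 -0.739 0.840  effort: 4.424 -24.327 0.179 -0.913 0.708
step 28  θ: -0.753 1.501 -0.047 -1.108 1.418  qd: -0.695 1.324 0.576 -0.222 1.067  tip: -0.364 -0.733 0.827  effort: 4.161 -24.171 0.159 -0.893 0.671
step 29  θ: -0.763 1.520 -0.039 -1.111 1.434  qd: -0.655 1.254 0.550 -0.221 1.007  tip: -0.378 -0.728 0.814  effort: 3.915 -23.990 0.141 -0.873 0.633
step 30  θ: -0.773 1.539 -0.031 -1.114 1.449  qd: -0.618 1.186 0.525 -0.219 0.953  tip: -0.391 -0.722 0.802  effort: 3.686 -23.789 0.124 -0.854 0.596
step 31  θ: -0.782 1.556 -0.023 -1.117 1.463  qd: -0.584 1.120 0.501 -0.216 0.904  tip: -0.403 -0.717 0.790  effort: 3.473 -23.574 0.108 -0.835 0.559
step 32  θ: -0.790 1.572 -0.015 -1.120 1.476  qd: -0.553 1.057 0.479 -0.213 0.859  tip: -0.414 -0.711 0.779  effort: 3.276 -23.348 0.094 -0.816 0.523
step 33  θ: -0.799 1.588 -0.008 -1.124 1.488  qd: -0.524 0.997 0.459 -0.209 0.818  tip: -0.425 -0.706 0.769  effort: 3.094 -23.115 0.081 -0.798 0.488
step 34  θ: -0.806 1.602 -0.001 -1.127 1.500  qd: -0.497 0.939 0.440 -0.204 0.781  tip: -0.435 -0.700 0.759  effort: 2.926 -22.877 0.069 -0.780 0.454
step 35  θ: -0.813 1.616 0.005 -1.129 1.512  qd: -0.472 0.883 0.421 -0.199 0.747  tip: -0.444 -0.695 0.750  effort: 2.771 -22.637 0.058 -0.763 0.421
step 36  θ: -0.820 1.629 0.011 -1.132 1.523  qd: -0.449 0.830 0.404 -0.194 0.715  tip: -0.453 -0.689 0.741  effort: 2.628 -22.397 0.049 -0.747 0.389
step 37  θ: -0.827 1.641 0.017 -1.135 1.533  qd: -0.427 0.779 0.388 -0.189 0.686  tip: -0.461 -0.684 0.732
final tip position (m): -0.461 -0.684 0.732


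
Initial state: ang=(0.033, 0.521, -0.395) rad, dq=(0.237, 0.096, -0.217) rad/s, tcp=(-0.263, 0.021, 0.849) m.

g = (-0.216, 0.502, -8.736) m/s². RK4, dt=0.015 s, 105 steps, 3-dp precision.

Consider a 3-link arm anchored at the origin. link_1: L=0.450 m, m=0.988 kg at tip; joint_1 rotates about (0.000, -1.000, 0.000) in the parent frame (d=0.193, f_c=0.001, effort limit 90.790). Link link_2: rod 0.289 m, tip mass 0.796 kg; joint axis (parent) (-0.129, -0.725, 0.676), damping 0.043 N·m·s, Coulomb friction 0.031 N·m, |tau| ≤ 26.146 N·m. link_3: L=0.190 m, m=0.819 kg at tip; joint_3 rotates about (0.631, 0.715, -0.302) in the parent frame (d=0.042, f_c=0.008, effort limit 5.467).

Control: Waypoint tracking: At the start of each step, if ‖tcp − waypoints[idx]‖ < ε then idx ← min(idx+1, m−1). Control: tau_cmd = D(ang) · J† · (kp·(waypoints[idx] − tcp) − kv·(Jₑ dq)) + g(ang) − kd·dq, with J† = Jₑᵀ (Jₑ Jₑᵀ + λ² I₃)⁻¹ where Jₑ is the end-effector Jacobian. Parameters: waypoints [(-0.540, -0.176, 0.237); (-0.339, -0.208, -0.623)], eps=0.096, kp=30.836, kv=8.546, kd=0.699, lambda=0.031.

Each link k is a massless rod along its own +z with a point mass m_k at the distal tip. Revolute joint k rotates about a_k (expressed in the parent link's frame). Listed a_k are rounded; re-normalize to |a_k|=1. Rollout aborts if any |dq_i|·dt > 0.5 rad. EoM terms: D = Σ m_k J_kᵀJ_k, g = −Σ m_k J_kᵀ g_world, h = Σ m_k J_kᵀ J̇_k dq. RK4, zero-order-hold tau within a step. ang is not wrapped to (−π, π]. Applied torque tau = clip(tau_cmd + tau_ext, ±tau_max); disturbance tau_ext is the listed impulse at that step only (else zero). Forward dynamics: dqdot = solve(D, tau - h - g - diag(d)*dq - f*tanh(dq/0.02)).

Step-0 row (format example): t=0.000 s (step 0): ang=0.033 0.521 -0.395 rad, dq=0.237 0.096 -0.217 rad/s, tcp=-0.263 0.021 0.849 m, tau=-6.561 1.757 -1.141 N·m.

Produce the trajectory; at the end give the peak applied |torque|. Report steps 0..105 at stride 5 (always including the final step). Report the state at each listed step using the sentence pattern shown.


t=0.075 s (step 5): ang=-0.003 0.673 -0.516 rad, dq=-0.652 2.675 -2.046 rad/s, tcp=-0.291 0.004 0.812 m, tau=-0.471 -0.982 0.791 N·m.
t=0.150 s (step 10): ang=-0.035 0.860 -0.658 rad, dq=-0.165 2.250 -1.699 rad/s, tcp=-0.321 -0.027 0.757 m, tau=0.643 -1.548 0.990 N·m.
t=0.225 s (step 15): ang=-0.028 1.011 -0.771 rad, dq=0.338 1.796 -1.314 rad/s, tcp=-0.357 -0.061 0.696 m, tau=-0.949 -2.264 1.163 N·m.
t=0.300 s (step 20): ang=0.012 1.131 -0.857 rad, dq=0.710 1.410 -0.984 rad/s, tcp=-0.397 -0.090 0.634 m, tau=-3.265 -2.815 1.245 N·m.
t=0.375 s (step 25): ang=0.075 1.224 -0.920 rad, dq=0.926 1.078 -0.718 rad/s, tcp=-0.436 -0.114 0.571 m, tau=-5.546 -3.107 1.228 N·m.
t=0.450 s (step 30): ang=0.148 1.294 -0.966 rad, dq=0.998 0.803 -0.520 rad/s, tcp=-0.472 -0.132 0.512 m, tau=-7.457 -3.181 1.146 N·m.
t=0.525 s (step 35): ang=0.222 1.346 -1.000 rad, dq=0.959 0.590 -0.383 rad/s, tcp=-0.501 -0.146 0.457 m, tau=-8.873 -3.120 1.038 N·m.
t=0.600 s (step 40): ang=0.290 1.384 -1.025 rad, dq=0.852 0.433 -0.294 rad/s, tcp=-0.524 -0.156 0.409 m, tau=-9.799 -2.993 0.929 N·m.
t=0.675 s (step 45): ang=0.348 1.412 -1.045 rad, dq=0.711 0.322 -0.238 rad/s, tcp=-0.541 -0.163 0.369 m, tau=-10.314 -2.842 0.830 N·m.
t=0.750 s (step 50): ang=0.396 1.433 -1.061 rad, dq=0.566 0.244 -0.204 rad/s, tcp=-0.553 -0.169 0.336 m, tau=-10.529 -2.693 0.746 N·m.
t=0.825 s (step 55): ang=0.479 1.470 -1.160 rad, dq=1.864 1.011 -1.771 rad/s, tcp=-0.556 -0.179 0.274 m, tau=5.179 0.992 -0.116 N·m.
t=0.900 s (step 60): ang=0.668 1.556 -1.270 rad, dq=3.105 1.075 -1.108 rad/s, tcp=-0.559 -0.200 0.151 m, tau=-2.787 -0.247 -0.224 N·m.
t=0.975 s (step 65): ang=0.928 1.611 -1.323 rad, dq=3.714 0.347 -0.305 rad/s, tcp=-0.555 -0.213 0.003 m, tau=-10.049 0.367 -0.867 N·m.
t=1.050 s (step 70): ang=1.206 1.609 -1.321 rad, dq=3.575 -0.351 0.329 rad/s, tcp=-0.536 -0.212 -0.149 m, tau=-15.510 1.205 -1.433 N·m.
t=1.125 s (step 75): ang=1.453 1.570 -1.282 rad, dq=2.964 -0.632 0.639 rad/s, tcp=-0.497 -0.203 -0.285 m, tau=-17.781 1.549 -1.637 N·m.
t=1.200 s (step 80): ang=1.647 1.523 -1.232 rad, dq=2.227 -0.571 0.673 rad/s, tcp=-0.449 -0.192 -0.389 m, tau=-17.445 1.499 -1.557 N·m.
t=1.275 s (step 85): ang=1.789 1.487 -1.184 rad, dq=1.562 -0.382 0.583 rad/s, tcp=-0.402 -0.184 -0.461 m, tau=-15.864 1.358 -1.388 N·m.
t=1.350 s (step 90): ang=1.885 1.465 -1.144 rad, dq=1.034 -0.204 0.478 rad/s, tcp=-0.364 -0.178 -0.507 m, tau=-14.007 1.285 -1.248 N·m.
t=1.425 s (step 95): ang=1.947 1.455 -1.112 rad, dq=0.648 -0.082 0.398 rad/s, tcp=-0.337 -0.175 -0.535 m, tau=-12.337 1.295 -1.159 N·m.
t=1.500 s (step 100): ang=1.985 1.452 -1.084 rad, dq=0.382 -0.014 0.342 rad/s, tcp=-0.320 -0.174 -0.552 m, tau=-11.016 1.356 -1.109 N·m.
t=1.575 s (step 105): ang=2.007 1.452 -1.060 rad, dq=0.209 0.009 0.300 rad/s, tcp=-0.310 -0.173 -0.563 m.
max |tau| (N·m): 17.881
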